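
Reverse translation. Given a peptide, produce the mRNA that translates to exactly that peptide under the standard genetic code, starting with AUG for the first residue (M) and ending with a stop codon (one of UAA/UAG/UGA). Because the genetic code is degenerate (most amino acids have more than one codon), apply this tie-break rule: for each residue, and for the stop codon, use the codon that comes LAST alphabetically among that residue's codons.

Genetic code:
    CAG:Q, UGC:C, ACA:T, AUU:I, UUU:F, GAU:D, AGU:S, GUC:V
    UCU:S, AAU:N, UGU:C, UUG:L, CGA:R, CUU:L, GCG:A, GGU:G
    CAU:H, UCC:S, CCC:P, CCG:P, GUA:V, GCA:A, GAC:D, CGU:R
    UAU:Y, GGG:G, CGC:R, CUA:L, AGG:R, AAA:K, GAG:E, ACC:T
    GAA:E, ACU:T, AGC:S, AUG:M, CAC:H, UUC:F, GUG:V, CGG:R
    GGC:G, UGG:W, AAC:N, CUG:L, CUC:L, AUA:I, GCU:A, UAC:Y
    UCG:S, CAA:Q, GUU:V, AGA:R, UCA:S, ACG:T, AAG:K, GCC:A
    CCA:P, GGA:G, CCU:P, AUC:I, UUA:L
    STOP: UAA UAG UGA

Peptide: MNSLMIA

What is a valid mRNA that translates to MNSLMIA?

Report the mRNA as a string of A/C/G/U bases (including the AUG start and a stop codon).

residue 1: M -> AUG (start codon)
residue 2: N codons sorted = AAC,AAU -> pick last = AAU
residue 3: S codons sorted = AGC,AGU,UCA,UCC,UCG,UCU -> pick last = UCU
residue 4: L codons sorted = CUA,CUC,CUG,CUU,UUA,UUG -> pick last = UUG
residue 5: M -> AUG (only codon)
residue 6: I codons sorted = AUA,AUC,AUU -> pick last = AUU
residue 7: A codons sorted = GCA,GCC,GCG,GCU -> pick last = GCU
terminator: stop codons sorted = UAA,UAG,UGA -> pick last = UGA

Answer: mRNA: AUGAAUUCUUUGAUGAUUGCUUGA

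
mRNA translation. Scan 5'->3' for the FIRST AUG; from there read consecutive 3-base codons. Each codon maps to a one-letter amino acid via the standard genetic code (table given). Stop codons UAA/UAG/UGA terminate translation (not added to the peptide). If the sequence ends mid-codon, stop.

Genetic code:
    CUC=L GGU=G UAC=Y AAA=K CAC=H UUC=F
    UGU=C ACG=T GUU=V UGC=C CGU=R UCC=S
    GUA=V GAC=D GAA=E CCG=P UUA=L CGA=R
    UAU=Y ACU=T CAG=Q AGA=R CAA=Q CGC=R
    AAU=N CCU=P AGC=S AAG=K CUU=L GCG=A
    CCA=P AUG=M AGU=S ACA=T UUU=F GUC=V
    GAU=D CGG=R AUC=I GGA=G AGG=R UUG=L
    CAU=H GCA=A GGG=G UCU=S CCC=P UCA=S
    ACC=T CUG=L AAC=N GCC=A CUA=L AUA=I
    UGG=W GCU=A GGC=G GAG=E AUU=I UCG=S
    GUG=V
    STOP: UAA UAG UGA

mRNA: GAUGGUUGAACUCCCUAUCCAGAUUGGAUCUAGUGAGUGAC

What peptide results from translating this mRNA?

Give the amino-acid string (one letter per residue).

start AUG at pos 1
pos 1: AUG -> M; peptide=M
pos 4: GUU -> V; peptide=MV
pos 7: GAA -> E; peptide=MVE
pos 10: CUC -> L; peptide=MVEL
pos 13: CCU -> P; peptide=MVELP
pos 16: AUC -> I; peptide=MVELPI
pos 19: CAG -> Q; peptide=MVELPIQ
pos 22: AUU -> I; peptide=MVELPIQI
pos 25: GGA -> G; peptide=MVELPIQIG
pos 28: UCU -> S; peptide=MVELPIQIGS
pos 31: AGU -> S; peptide=MVELPIQIGSS
pos 34: GAG -> E; peptide=MVELPIQIGSSE
pos 37: UGA -> STOP

Answer: MVELPIQIGSSE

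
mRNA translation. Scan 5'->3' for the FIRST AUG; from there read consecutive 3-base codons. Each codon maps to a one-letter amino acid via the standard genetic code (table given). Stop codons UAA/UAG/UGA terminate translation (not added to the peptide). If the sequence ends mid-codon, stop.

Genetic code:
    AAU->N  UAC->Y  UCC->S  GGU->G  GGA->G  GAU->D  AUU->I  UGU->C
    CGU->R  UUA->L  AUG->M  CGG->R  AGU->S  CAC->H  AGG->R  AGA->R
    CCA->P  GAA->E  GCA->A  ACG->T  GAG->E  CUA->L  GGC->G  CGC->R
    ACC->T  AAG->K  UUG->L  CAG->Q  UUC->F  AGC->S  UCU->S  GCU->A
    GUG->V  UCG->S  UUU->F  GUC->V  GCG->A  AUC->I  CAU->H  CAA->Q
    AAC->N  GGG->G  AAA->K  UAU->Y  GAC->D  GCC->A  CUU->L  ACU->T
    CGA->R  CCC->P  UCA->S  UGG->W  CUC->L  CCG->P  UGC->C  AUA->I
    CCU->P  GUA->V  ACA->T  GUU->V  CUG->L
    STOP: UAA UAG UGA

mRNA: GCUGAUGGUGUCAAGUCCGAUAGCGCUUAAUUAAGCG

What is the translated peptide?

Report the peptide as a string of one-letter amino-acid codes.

start AUG at pos 4
pos 4: AUG -> M; peptide=M
pos 7: GUG -> V; peptide=MV
pos 10: UCA -> S; peptide=MVS
pos 13: AGU -> S; peptide=MVSS
pos 16: CCG -> P; peptide=MVSSP
pos 19: AUA -> I; peptide=MVSSPI
pos 22: GCG -> A; peptide=MVSSPIA
pos 25: CUU -> L; peptide=MVSSPIAL
pos 28: AAU -> N; peptide=MVSSPIALN
pos 31: UAA -> STOP

Answer: MVSSPIALN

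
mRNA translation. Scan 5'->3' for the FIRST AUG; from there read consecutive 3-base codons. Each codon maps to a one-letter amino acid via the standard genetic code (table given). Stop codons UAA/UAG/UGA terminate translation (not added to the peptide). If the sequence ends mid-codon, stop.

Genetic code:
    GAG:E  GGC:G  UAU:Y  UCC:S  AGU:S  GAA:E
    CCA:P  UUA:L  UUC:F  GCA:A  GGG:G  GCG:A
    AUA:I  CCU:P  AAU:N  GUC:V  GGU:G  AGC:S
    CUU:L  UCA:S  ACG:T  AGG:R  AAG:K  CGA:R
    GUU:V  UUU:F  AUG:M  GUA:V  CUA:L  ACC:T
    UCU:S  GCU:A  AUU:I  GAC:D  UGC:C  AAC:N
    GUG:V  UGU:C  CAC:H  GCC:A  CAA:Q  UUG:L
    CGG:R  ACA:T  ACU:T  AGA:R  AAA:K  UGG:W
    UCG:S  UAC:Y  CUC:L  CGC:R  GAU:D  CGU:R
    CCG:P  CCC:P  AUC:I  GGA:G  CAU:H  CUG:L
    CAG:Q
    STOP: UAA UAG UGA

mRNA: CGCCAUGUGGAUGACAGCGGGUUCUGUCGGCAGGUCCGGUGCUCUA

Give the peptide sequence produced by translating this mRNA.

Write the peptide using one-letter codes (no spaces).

Answer: MWMTAGSVGRSGAL

Derivation:
start AUG at pos 4
pos 4: AUG -> M; peptide=M
pos 7: UGG -> W; peptide=MW
pos 10: AUG -> M; peptide=MWM
pos 13: ACA -> T; peptide=MWMT
pos 16: GCG -> A; peptide=MWMTA
pos 19: GGU -> G; peptide=MWMTAG
pos 22: UCU -> S; peptide=MWMTAGS
pos 25: GUC -> V; peptide=MWMTAGSV
pos 28: GGC -> G; peptide=MWMTAGSVG
pos 31: AGG -> R; peptide=MWMTAGSVGR
pos 34: UCC -> S; peptide=MWMTAGSVGRS
pos 37: GGU -> G; peptide=MWMTAGSVGRSG
pos 40: GCU -> A; peptide=MWMTAGSVGRSGA
pos 43: CUA -> L; peptide=MWMTAGSVGRSGAL
pos 46: only 0 nt remain (<3), stop (end of mRNA)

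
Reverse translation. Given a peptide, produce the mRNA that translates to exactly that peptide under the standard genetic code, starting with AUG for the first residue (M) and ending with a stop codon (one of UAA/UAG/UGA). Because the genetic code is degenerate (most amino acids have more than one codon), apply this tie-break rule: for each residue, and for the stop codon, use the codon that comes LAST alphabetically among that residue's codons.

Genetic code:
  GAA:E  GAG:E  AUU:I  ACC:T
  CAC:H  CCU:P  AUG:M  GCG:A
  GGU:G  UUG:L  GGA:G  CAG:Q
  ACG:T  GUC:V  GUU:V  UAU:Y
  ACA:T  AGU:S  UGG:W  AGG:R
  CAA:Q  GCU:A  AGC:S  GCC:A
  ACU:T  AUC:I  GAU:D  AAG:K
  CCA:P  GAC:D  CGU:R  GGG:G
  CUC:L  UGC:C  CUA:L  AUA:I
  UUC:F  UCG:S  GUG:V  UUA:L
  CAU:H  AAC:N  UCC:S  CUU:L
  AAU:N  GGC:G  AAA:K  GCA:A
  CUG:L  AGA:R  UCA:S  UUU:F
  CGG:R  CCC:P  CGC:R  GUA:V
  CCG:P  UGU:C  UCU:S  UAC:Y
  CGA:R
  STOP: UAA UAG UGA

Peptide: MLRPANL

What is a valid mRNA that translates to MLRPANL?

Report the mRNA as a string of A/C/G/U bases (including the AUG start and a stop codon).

residue 1: M -> AUG (start codon)
residue 2: L codons sorted = CUA,CUC,CUG,CUU,UUA,UUG -> pick last = UUG
residue 3: R codons sorted = AGA,AGG,CGA,CGC,CGG,CGU -> pick last = CGU
residue 4: P codons sorted = CCA,CCC,CCG,CCU -> pick last = CCU
residue 5: A codons sorted = GCA,GCC,GCG,GCU -> pick last = GCU
residue 6: N codons sorted = AAC,AAU -> pick last = AAU
residue 7: L codons sorted = CUA,CUC,CUG,CUU,UUA,UUG -> pick last = UUG
terminator: stop codons sorted = UAA,UAG,UGA -> pick last = UGA

Answer: mRNA: AUGUUGCGUCCUGCUAAUUUGUGA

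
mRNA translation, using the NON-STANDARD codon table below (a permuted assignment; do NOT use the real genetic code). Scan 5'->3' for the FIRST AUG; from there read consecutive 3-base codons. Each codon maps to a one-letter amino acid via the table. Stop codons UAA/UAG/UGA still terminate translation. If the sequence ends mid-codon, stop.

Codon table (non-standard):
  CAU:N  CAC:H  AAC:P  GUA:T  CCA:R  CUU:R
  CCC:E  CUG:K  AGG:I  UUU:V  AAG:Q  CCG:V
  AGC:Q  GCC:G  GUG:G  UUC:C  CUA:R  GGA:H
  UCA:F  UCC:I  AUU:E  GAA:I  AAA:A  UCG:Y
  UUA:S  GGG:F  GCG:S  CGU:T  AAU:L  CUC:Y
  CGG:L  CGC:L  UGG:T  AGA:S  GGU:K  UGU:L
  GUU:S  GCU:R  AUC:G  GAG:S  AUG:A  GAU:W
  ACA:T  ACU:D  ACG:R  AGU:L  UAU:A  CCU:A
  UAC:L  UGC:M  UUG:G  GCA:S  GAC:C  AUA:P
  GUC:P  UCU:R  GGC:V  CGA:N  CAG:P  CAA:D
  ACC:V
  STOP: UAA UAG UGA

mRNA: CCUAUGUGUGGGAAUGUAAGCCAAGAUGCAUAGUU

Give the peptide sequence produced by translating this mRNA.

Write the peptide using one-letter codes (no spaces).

start AUG at pos 3
pos 3: AUG -> A; peptide=A
pos 6: UGU -> L; peptide=AL
pos 9: GGG -> F; peptide=ALF
pos 12: AAU -> L; peptide=ALFL
pos 15: GUA -> T; peptide=ALFLT
pos 18: AGC -> Q; peptide=ALFLTQ
pos 21: CAA -> D; peptide=ALFLTQD
pos 24: GAU -> W; peptide=ALFLTQDW
pos 27: GCA -> S; peptide=ALFLTQDWS
pos 30: UAG -> STOP

Answer: ALFLTQDWS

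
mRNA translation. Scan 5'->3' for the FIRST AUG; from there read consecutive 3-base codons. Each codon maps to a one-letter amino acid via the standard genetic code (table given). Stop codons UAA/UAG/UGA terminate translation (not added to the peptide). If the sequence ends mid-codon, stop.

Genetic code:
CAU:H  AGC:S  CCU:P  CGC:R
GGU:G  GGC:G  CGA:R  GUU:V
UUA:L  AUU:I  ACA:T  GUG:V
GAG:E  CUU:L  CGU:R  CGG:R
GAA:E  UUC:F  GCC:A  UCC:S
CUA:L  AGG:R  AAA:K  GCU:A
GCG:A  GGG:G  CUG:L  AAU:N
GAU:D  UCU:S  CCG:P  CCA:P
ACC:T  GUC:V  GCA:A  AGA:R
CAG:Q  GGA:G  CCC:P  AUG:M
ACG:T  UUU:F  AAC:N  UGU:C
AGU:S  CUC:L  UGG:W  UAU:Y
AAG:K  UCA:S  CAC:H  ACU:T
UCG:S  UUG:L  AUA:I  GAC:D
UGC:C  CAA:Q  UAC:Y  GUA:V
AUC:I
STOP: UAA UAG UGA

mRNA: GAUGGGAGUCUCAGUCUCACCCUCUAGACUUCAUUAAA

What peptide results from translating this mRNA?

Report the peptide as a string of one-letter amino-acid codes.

Answer: MGVSVSPSRLH

Derivation:
start AUG at pos 1
pos 1: AUG -> M; peptide=M
pos 4: GGA -> G; peptide=MG
pos 7: GUC -> V; peptide=MGV
pos 10: UCA -> S; peptide=MGVS
pos 13: GUC -> V; peptide=MGVSV
pos 16: UCA -> S; peptide=MGVSVS
pos 19: CCC -> P; peptide=MGVSVSP
pos 22: UCU -> S; peptide=MGVSVSPS
pos 25: AGA -> R; peptide=MGVSVSPSR
pos 28: CUU -> L; peptide=MGVSVSPSRL
pos 31: CAU -> H; peptide=MGVSVSPSRLH
pos 34: UAA -> STOP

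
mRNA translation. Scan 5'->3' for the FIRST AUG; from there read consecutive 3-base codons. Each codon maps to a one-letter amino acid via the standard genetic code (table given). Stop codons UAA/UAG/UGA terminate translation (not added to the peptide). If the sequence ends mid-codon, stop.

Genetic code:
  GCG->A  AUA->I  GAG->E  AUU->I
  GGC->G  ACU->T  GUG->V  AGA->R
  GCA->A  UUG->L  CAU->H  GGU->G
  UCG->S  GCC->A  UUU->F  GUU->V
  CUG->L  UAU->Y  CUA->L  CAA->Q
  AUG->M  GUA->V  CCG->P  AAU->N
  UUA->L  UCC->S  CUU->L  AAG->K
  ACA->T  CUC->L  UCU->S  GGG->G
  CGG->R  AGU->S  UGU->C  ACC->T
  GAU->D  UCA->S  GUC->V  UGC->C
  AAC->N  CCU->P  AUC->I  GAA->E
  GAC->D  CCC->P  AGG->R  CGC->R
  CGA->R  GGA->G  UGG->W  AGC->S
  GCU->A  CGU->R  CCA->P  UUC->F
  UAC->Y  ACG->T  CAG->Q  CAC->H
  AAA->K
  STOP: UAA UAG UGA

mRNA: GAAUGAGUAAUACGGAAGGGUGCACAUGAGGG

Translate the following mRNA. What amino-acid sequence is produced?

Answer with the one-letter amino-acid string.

Answer: MSNTEGCT

Derivation:
start AUG at pos 2
pos 2: AUG -> M; peptide=M
pos 5: AGU -> S; peptide=MS
pos 8: AAU -> N; peptide=MSN
pos 11: ACG -> T; peptide=MSNT
pos 14: GAA -> E; peptide=MSNTE
pos 17: GGG -> G; peptide=MSNTEG
pos 20: UGC -> C; peptide=MSNTEGC
pos 23: ACA -> T; peptide=MSNTEGCT
pos 26: UGA -> STOP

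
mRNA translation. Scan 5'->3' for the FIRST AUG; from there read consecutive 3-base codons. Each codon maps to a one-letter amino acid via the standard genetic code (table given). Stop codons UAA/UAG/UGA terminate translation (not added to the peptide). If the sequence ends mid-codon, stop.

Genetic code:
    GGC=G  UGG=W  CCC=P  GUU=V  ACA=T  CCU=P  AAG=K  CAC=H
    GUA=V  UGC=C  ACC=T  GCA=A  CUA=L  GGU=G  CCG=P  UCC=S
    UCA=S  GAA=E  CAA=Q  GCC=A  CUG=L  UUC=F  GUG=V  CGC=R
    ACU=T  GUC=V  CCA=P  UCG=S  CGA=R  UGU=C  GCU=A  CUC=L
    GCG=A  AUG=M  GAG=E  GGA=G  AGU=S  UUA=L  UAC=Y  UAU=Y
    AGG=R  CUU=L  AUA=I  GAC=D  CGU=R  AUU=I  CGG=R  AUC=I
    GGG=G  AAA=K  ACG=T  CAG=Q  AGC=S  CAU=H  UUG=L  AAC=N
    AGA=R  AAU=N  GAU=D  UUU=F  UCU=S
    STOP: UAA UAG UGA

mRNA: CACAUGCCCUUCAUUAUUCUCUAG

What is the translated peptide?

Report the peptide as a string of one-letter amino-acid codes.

Answer: MPFIIL

Derivation:
start AUG at pos 3
pos 3: AUG -> M; peptide=M
pos 6: CCC -> P; peptide=MP
pos 9: UUC -> F; peptide=MPF
pos 12: AUU -> I; peptide=MPFI
pos 15: AUU -> I; peptide=MPFII
pos 18: CUC -> L; peptide=MPFIIL
pos 21: UAG -> STOP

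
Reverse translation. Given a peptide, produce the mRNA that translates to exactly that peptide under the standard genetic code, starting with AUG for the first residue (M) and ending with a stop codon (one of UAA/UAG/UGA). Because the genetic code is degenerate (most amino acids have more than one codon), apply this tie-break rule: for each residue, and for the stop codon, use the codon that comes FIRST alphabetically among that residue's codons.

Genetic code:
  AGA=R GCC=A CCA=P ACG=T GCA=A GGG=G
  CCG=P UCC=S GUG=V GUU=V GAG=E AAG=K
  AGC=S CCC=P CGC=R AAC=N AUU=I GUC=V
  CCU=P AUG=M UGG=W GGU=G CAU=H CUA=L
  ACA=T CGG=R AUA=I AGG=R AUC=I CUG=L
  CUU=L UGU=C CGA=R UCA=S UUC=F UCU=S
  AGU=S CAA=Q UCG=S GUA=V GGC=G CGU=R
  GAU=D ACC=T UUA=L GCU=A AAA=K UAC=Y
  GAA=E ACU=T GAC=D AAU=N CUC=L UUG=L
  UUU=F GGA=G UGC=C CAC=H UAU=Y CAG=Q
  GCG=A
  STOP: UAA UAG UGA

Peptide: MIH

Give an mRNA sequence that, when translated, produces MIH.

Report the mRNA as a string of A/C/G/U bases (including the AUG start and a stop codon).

residue 1: M -> AUG (start codon)
residue 2: I codons sorted = AUA,AUC,AUU -> pick first = AUA
residue 3: H codons sorted = CAC,CAU -> pick first = CAC
terminator: stop codons sorted = UAA,UAG,UGA -> pick first = UAA

Answer: mRNA: AUGAUACACUAA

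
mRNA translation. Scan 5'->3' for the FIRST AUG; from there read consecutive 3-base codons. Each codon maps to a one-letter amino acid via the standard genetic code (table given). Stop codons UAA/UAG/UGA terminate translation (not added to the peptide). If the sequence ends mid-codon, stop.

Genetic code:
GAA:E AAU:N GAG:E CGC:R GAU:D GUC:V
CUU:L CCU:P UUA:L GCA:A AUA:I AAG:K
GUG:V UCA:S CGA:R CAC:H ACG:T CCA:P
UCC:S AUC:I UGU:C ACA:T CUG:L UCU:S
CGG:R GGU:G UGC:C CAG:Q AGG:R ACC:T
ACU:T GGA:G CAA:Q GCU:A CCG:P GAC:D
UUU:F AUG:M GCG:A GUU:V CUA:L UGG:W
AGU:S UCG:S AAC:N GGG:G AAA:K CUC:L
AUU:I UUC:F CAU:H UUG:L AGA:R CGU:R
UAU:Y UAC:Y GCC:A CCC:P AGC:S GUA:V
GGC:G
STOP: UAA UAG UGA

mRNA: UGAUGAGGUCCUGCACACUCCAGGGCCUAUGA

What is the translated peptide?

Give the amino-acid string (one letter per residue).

Answer: MRSCTLQGL

Derivation:
start AUG at pos 2
pos 2: AUG -> M; peptide=M
pos 5: AGG -> R; peptide=MR
pos 8: UCC -> S; peptide=MRS
pos 11: UGC -> C; peptide=MRSC
pos 14: ACA -> T; peptide=MRSCT
pos 17: CUC -> L; peptide=MRSCTL
pos 20: CAG -> Q; peptide=MRSCTLQ
pos 23: GGC -> G; peptide=MRSCTLQG
pos 26: CUA -> L; peptide=MRSCTLQGL
pos 29: UGA -> STOP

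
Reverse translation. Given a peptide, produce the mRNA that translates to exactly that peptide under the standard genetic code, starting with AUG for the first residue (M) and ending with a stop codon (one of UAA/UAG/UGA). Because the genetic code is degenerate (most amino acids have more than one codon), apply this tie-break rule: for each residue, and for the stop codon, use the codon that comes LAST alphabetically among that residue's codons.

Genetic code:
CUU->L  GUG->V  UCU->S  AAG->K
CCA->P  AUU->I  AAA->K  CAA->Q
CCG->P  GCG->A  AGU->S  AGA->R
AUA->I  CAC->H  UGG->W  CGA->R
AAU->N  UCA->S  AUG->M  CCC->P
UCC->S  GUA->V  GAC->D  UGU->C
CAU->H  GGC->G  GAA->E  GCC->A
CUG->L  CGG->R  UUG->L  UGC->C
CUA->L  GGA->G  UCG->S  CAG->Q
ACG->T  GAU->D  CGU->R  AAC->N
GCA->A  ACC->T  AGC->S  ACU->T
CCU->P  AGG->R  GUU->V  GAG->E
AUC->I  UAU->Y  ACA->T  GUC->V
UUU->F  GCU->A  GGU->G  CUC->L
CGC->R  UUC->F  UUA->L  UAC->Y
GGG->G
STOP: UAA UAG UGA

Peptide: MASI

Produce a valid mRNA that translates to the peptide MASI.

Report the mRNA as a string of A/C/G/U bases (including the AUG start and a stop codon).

Answer: mRNA: AUGGCUUCUAUUUGA

Derivation:
residue 1: M -> AUG (start codon)
residue 2: A codons sorted = GCA,GCC,GCG,GCU -> pick last = GCU
residue 3: S codons sorted = AGC,AGU,UCA,UCC,UCG,UCU -> pick last = UCU
residue 4: I codons sorted = AUA,AUC,AUU -> pick last = AUU
terminator: stop codons sorted = UAA,UAG,UGA -> pick last = UGA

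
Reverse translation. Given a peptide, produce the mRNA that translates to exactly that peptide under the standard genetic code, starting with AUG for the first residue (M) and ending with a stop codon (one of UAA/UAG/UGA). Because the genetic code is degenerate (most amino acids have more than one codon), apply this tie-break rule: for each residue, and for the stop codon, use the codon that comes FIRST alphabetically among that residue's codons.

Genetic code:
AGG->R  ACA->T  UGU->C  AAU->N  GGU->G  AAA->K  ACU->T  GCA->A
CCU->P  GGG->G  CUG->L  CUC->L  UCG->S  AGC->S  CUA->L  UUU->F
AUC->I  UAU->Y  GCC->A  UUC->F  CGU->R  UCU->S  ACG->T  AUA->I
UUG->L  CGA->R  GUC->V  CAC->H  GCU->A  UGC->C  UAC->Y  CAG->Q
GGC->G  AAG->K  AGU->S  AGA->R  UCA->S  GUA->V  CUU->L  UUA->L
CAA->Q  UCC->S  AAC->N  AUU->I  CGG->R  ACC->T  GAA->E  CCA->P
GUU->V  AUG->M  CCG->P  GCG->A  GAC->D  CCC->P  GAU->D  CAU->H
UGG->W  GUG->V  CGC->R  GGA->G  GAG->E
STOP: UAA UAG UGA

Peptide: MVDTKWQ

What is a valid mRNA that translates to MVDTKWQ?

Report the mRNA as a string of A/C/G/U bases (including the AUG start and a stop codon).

Answer: mRNA: AUGGUAGACACAAAAUGGCAAUAA

Derivation:
residue 1: M -> AUG (start codon)
residue 2: V codons sorted = GUA,GUC,GUG,GUU -> pick first = GUA
residue 3: D codons sorted = GAC,GAU -> pick first = GAC
residue 4: T codons sorted = ACA,ACC,ACG,ACU -> pick first = ACA
residue 5: K codons sorted = AAA,AAG -> pick first = AAA
residue 6: W -> UGG (only codon)
residue 7: Q codons sorted = CAA,CAG -> pick first = CAA
terminator: stop codons sorted = UAA,UAG,UGA -> pick first = UAA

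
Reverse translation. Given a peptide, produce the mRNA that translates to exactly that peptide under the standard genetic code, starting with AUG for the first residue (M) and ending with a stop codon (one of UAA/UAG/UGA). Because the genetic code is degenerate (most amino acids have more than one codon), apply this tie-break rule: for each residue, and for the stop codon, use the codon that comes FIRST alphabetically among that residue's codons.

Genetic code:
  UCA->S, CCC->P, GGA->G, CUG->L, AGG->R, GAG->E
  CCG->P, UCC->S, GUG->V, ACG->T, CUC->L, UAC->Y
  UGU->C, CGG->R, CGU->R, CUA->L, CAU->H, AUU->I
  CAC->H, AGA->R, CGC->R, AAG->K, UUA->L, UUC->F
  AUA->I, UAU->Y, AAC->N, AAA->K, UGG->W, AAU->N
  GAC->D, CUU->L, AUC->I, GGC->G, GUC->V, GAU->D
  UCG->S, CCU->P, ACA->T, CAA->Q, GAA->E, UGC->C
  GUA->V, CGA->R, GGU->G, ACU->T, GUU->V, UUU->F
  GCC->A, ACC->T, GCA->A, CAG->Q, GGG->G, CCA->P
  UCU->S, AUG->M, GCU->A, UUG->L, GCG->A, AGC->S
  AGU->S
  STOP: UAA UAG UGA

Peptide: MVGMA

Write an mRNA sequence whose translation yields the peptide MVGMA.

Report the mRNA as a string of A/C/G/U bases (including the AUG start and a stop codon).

Answer: mRNA: AUGGUAGGAAUGGCAUAA

Derivation:
residue 1: M -> AUG (start codon)
residue 2: V codons sorted = GUA,GUC,GUG,GUU -> pick first = GUA
residue 3: G codons sorted = GGA,GGC,GGG,GGU -> pick first = GGA
residue 4: M -> AUG (only codon)
residue 5: A codons sorted = GCA,GCC,GCG,GCU -> pick first = GCA
terminator: stop codons sorted = UAA,UAG,UGA -> pick first = UAA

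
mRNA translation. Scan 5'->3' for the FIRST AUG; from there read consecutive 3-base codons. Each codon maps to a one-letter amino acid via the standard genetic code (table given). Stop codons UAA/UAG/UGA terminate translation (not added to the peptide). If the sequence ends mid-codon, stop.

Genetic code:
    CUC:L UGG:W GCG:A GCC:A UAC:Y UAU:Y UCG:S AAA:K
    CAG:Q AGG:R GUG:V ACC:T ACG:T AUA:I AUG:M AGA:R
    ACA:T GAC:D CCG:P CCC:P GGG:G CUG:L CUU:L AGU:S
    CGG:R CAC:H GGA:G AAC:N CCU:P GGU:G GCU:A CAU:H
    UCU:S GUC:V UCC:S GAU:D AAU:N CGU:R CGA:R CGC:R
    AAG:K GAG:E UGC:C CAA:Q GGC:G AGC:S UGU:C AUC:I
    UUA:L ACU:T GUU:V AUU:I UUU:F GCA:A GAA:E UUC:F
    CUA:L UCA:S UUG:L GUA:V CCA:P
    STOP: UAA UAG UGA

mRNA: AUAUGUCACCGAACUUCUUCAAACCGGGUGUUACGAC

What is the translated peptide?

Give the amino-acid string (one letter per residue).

start AUG at pos 2
pos 2: AUG -> M; peptide=M
pos 5: UCA -> S; peptide=MS
pos 8: CCG -> P; peptide=MSP
pos 11: AAC -> N; peptide=MSPN
pos 14: UUC -> F; peptide=MSPNF
pos 17: UUC -> F; peptide=MSPNFF
pos 20: AAA -> K; peptide=MSPNFFK
pos 23: CCG -> P; peptide=MSPNFFKP
pos 26: GGU -> G; peptide=MSPNFFKPG
pos 29: GUU -> V; peptide=MSPNFFKPGV
pos 32: ACG -> T; peptide=MSPNFFKPGVT
pos 35: only 2 nt remain (<3), stop (end of mRNA)

Answer: MSPNFFKPGVT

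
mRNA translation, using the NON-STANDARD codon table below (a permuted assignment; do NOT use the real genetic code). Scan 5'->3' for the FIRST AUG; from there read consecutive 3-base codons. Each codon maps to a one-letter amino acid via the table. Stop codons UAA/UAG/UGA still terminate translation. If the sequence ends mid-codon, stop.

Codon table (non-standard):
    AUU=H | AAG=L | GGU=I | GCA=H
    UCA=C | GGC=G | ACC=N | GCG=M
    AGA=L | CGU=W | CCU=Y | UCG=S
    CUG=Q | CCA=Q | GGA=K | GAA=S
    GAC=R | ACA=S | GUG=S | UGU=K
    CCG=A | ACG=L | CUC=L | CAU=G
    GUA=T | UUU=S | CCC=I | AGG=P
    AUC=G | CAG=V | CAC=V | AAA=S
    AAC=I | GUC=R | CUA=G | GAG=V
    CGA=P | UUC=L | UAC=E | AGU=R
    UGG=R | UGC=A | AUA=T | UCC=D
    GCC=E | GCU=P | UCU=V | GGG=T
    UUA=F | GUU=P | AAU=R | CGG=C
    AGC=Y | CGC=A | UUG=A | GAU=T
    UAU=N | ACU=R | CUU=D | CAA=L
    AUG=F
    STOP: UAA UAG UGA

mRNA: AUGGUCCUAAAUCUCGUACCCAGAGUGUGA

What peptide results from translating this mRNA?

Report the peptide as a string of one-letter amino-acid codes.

Answer: FRGRLTILS

Derivation:
start AUG at pos 0
pos 0: AUG -> F; peptide=F
pos 3: GUC -> R; peptide=FR
pos 6: CUA -> G; peptide=FRG
pos 9: AAU -> R; peptide=FRGR
pos 12: CUC -> L; peptide=FRGRL
pos 15: GUA -> T; peptide=FRGRLT
pos 18: CCC -> I; peptide=FRGRLTI
pos 21: AGA -> L; peptide=FRGRLTIL
pos 24: GUG -> S; peptide=FRGRLTILS
pos 27: UGA -> STOP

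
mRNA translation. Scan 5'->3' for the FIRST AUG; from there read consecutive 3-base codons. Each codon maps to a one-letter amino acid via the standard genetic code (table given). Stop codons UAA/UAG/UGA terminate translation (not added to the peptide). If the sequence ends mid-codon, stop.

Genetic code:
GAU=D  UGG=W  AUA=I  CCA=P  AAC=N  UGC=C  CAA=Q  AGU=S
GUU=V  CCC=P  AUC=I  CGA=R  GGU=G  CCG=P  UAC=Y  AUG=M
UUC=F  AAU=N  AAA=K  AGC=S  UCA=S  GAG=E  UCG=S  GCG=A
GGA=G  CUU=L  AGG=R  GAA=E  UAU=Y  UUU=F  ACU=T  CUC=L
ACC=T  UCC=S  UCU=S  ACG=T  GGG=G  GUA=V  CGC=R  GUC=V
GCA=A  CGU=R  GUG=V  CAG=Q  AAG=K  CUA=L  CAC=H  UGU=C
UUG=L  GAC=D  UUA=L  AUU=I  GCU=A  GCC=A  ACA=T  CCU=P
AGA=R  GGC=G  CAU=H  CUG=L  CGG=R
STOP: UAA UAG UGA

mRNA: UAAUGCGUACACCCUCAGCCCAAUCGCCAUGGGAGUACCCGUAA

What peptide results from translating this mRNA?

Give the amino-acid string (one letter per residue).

start AUG at pos 2
pos 2: AUG -> M; peptide=M
pos 5: CGU -> R; peptide=MR
pos 8: ACA -> T; peptide=MRT
pos 11: CCC -> P; peptide=MRTP
pos 14: UCA -> S; peptide=MRTPS
pos 17: GCC -> A; peptide=MRTPSA
pos 20: CAA -> Q; peptide=MRTPSAQ
pos 23: UCG -> S; peptide=MRTPSAQS
pos 26: CCA -> P; peptide=MRTPSAQSP
pos 29: UGG -> W; peptide=MRTPSAQSPW
pos 32: GAG -> E; peptide=MRTPSAQSPWE
pos 35: UAC -> Y; peptide=MRTPSAQSPWEY
pos 38: CCG -> P; peptide=MRTPSAQSPWEYP
pos 41: UAA -> STOP

Answer: MRTPSAQSPWEYP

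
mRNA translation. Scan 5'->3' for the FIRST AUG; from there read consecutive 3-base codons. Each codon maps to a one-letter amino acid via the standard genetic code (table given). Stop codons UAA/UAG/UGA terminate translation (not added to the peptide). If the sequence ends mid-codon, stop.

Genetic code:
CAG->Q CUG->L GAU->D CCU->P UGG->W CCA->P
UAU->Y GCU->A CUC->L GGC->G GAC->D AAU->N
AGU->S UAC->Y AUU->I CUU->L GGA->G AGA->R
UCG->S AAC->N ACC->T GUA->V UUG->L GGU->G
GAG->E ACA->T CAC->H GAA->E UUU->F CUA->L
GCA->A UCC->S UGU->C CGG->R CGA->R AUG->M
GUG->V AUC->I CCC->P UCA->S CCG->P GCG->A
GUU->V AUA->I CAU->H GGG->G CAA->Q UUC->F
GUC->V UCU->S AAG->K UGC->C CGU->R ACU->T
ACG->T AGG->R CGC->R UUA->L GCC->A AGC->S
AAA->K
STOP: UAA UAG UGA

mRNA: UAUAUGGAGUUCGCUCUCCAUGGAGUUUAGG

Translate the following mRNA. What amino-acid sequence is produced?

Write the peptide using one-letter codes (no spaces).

start AUG at pos 3
pos 3: AUG -> M; peptide=M
pos 6: GAG -> E; peptide=ME
pos 9: UUC -> F; peptide=MEF
pos 12: GCU -> A; peptide=MEFA
pos 15: CUC -> L; peptide=MEFAL
pos 18: CAU -> H; peptide=MEFALH
pos 21: GGA -> G; peptide=MEFALHG
pos 24: GUU -> V; peptide=MEFALHGV
pos 27: UAG -> STOP

Answer: MEFALHGV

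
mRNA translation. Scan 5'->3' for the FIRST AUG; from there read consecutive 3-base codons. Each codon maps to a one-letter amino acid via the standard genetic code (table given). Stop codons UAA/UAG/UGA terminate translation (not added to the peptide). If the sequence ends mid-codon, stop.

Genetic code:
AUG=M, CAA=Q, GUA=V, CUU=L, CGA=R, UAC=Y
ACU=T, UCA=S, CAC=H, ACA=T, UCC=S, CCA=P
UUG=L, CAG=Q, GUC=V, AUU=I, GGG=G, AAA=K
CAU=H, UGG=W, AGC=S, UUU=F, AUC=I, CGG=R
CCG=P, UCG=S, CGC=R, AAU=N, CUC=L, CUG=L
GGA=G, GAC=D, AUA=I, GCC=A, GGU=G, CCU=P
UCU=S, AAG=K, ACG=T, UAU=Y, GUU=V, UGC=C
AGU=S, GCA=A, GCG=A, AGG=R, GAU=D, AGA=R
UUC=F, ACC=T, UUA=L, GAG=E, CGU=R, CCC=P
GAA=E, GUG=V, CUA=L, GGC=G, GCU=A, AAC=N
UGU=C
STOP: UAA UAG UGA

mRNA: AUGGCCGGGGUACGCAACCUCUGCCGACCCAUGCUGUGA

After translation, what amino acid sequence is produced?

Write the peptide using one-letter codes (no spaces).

start AUG at pos 0
pos 0: AUG -> M; peptide=M
pos 3: GCC -> A; peptide=MA
pos 6: GGG -> G; peptide=MAG
pos 9: GUA -> V; peptide=MAGV
pos 12: CGC -> R; peptide=MAGVR
pos 15: AAC -> N; peptide=MAGVRN
pos 18: CUC -> L; peptide=MAGVRNL
pos 21: UGC -> C; peptide=MAGVRNLC
pos 24: CGA -> R; peptide=MAGVRNLCR
pos 27: CCC -> P; peptide=MAGVRNLCRP
pos 30: AUG -> M; peptide=MAGVRNLCRPM
pos 33: CUG -> L; peptide=MAGVRNLCRPML
pos 36: UGA -> STOP

Answer: MAGVRNLCRPML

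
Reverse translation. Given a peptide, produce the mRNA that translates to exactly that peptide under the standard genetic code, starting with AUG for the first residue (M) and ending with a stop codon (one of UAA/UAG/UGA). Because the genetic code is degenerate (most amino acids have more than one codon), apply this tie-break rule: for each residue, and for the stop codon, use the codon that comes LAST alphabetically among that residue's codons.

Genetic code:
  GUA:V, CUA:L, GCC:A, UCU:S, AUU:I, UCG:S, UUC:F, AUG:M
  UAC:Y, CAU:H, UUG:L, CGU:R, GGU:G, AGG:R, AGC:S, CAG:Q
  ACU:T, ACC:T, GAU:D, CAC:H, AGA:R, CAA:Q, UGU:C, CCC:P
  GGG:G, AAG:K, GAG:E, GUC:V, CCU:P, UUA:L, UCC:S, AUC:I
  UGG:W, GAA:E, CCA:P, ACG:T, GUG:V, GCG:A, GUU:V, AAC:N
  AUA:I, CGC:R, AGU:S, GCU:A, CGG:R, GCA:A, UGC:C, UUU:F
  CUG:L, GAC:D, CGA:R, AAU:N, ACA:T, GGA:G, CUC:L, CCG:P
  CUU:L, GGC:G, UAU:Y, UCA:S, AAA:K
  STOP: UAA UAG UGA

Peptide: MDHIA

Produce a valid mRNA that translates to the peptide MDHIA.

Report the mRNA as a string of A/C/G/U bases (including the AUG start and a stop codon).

residue 1: M -> AUG (start codon)
residue 2: D codons sorted = GAC,GAU -> pick last = GAU
residue 3: H codons sorted = CAC,CAU -> pick last = CAU
residue 4: I codons sorted = AUA,AUC,AUU -> pick last = AUU
residue 5: A codons sorted = GCA,GCC,GCG,GCU -> pick last = GCU
terminator: stop codons sorted = UAA,UAG,UGA -> pick last = UGA

Answer: mRNA: AUGGAUCAUAUUGCUUGA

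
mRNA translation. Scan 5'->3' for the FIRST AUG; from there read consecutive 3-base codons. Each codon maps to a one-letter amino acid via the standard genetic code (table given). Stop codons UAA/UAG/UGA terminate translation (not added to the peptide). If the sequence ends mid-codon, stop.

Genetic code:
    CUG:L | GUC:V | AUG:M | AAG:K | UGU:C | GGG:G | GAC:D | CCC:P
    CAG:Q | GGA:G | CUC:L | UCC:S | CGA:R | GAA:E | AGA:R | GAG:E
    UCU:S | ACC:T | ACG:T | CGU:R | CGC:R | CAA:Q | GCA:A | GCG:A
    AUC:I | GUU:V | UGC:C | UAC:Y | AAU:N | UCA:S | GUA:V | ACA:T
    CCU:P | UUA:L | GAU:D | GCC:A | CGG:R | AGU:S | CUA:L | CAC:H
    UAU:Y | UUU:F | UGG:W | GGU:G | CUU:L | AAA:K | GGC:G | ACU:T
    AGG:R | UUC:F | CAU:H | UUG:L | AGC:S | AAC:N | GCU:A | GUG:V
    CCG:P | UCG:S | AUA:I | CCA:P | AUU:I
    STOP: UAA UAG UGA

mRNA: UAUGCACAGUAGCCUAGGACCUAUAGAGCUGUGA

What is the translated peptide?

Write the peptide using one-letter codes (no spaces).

Answer: MHSSLGPIEL

Derivation:
start AUG at pos 1
pos 1: AUG -> M; peptide=M
pos 4: CAC -> H; peptide=MH
pos 7: AGU -> S; peptide=MHS
pos 10: AGC -> S; peptide=MHSS
pos 13: CUA -> L; peptide=MHSSL
pos 16: GGA -> G; peptide=MHSSLG
pos 19: CCU -> P; peptide=MHSSLGP
pos 22: AUA -> I; peptide=MHSSLGPI
pos 25: GAG -> E; peptide=MHSSLGPIE
pos 28: CUG -> L; peptide=MHSSLGPIEL
pos 31: UGA -> STOP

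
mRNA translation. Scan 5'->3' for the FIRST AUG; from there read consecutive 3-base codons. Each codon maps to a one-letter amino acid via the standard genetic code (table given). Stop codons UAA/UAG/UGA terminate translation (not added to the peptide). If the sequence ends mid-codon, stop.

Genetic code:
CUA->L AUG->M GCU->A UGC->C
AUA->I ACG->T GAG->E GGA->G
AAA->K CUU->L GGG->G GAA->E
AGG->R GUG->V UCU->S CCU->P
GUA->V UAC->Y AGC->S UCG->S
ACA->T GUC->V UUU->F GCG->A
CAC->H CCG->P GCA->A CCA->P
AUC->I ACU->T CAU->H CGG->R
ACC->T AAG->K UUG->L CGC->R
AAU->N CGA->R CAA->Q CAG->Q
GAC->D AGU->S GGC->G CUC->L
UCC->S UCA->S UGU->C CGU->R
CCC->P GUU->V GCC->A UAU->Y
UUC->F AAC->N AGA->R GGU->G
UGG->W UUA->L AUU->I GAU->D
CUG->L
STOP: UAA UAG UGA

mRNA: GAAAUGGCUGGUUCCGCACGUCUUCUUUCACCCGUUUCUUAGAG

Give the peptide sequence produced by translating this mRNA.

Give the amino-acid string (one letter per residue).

start AUG at pos 3
pos 3: AUG -> M; peptide=M
pos 6: GCU -> A; peptide=MA
pos 9: GGU -> G; peptide=MAG
pos 12: UCC -> S; peptide=MAGS
pos 15: GCA -> A; peptide=MAGSA
pos 18: CGU -> R; peptide=MAGSAR
pos 21: CUU -> L; peptide=MAGSARL
pos 24: CUU -> L; peptide=MAGSARLL
pos 27: UCA -> S; peptide=MAGSARLLS
pos 30: CCC -> P; peptide=MAGSARLLSP
pos 33: GUU -> V; peptide=MAGSARLLSPV
pos 36: UCU -> S; peptide=MAGSARLLSPVS
pos 39: UAG -> STOP

Answer: MAGSARLLSPVS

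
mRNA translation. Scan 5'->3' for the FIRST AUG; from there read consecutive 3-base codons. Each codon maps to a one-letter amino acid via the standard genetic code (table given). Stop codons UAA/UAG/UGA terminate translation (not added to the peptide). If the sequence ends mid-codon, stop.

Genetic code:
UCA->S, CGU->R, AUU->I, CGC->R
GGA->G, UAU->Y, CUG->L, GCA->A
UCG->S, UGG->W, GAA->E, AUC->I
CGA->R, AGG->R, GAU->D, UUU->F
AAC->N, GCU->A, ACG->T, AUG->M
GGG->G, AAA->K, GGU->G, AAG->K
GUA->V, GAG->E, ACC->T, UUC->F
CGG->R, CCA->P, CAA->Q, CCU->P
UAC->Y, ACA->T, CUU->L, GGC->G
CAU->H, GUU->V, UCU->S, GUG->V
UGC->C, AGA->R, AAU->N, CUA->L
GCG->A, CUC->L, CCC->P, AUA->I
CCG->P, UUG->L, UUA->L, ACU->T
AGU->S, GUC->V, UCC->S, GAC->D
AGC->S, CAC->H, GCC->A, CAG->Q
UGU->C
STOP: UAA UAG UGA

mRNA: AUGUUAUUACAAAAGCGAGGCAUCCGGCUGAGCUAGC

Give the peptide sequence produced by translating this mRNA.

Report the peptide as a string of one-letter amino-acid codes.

Answer: MLLQKRGIRLS

Derivation:
start AUG at pos 0
pos 0: AUG -> M; peptide=M
pos 3: UUA -> L; peptide=ML
pos 6: UUA -> L; peptide=MLL
pos 9: CAA -> Q; peptide=MLLQ
pos 12: AAG -> K; peptide=MLLQK
pos 15: CGA -> R; peptide=MLLQKR
pos 18: GGC -> G; peptide=MLLQKRG
pos 21: AUC -> I; peptide=MLLQKRGI
pos 24: CGG -> R; peptide=MLLQKRGIR
pos 27: CUG -> L; peptide=MLLQKRGIRL
pos 30: AGC -> S; peptide=MLLQKRGIRLS
pos 33: UAG -> STOP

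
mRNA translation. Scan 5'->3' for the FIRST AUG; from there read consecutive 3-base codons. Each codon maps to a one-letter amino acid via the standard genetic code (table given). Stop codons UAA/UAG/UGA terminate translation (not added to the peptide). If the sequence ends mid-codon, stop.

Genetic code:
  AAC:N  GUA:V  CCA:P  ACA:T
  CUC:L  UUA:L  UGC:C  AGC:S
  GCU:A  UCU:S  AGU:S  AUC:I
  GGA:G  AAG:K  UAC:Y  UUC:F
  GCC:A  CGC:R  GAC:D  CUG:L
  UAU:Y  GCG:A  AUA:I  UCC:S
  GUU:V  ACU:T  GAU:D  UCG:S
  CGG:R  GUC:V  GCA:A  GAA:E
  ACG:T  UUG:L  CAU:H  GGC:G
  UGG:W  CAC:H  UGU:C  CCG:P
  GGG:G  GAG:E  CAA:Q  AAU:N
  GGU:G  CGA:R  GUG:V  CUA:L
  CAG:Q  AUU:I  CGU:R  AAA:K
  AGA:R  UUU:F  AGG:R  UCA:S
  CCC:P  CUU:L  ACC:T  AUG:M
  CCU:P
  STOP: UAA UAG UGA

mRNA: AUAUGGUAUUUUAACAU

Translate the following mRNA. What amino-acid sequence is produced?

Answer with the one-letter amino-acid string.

start AUG at pos 2
pos 2: AUG -> M; peptide=M
pos 5: GUA -> V; peptide=MV
pos 8: UUU -> F; peptide=MVF
pos 11: UAA -> STOP

Answer: MVF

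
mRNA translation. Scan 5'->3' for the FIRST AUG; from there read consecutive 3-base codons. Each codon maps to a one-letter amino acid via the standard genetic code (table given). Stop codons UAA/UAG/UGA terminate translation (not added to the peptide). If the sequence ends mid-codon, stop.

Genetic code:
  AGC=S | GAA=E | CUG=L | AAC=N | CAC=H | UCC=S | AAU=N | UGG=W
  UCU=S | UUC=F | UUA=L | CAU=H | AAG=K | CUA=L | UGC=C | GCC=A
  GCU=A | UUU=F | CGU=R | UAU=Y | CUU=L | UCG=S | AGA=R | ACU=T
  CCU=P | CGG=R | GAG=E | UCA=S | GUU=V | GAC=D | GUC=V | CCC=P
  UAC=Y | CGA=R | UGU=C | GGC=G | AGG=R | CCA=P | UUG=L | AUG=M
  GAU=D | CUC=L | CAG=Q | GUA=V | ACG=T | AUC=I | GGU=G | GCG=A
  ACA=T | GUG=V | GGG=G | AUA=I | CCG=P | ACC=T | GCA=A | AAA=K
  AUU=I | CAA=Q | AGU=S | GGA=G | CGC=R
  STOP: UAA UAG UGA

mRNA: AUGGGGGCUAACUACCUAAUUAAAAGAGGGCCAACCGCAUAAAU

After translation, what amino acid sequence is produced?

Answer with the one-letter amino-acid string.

Answer: MGANYLIKRGPTA

Derivation:
start AUG at pos 0
pos 0: AUG -> M; peptide=M
pos 3: GGG -> G; peptide=MG
pos 6: GCU -> A; peptide=MGA
pos 9: AAC -> N; peptide=MGAN
pos 12: UAC -> Y; peptide=MGANY
pos 15: CUA -> L; peptide=MGANYL
pos 18: AUU -> I; peptide=MGANYLI
pos 21: AAA -> K; peptide=MGANYLIK
pos 24: AGA -> R; peptide=MGANYLIKR
pos 27: GGG -> G; peptide=MGANYLIKRG
pos 30: CCA -> P; peptide=MGANYLIKRGP
pos 33: ACC -> T; peptide=MGANYLIKRGPT
pos 36: GCA -> A; peptide=MGANYLIKRGPTA
pos 39: UAA -> STOP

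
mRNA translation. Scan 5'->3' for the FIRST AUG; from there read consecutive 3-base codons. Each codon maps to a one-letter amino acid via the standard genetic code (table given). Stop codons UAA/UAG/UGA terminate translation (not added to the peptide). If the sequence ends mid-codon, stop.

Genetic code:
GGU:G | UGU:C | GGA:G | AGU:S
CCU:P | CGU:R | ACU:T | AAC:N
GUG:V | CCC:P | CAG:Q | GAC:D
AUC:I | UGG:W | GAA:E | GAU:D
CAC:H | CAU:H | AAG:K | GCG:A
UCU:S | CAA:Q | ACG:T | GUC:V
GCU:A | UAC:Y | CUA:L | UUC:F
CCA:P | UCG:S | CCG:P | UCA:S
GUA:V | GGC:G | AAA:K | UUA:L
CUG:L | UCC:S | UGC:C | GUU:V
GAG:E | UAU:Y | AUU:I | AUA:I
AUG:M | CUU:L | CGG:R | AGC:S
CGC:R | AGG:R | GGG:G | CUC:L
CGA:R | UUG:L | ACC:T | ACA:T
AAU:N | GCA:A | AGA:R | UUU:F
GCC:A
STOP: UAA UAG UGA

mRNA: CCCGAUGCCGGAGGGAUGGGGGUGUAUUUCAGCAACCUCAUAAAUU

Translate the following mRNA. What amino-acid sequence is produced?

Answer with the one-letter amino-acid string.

start AUG at pos 4
pos 4: AUG -> M; peptide=M
pos 7: CCG -> P; peptide=MP
pos 10: GAG -> E; peptide=MPE
pos 13: GGA -> G; peptide=MPEG
pos 16: UGG -> W; peptide=MPEGW
pos 19: GGG -> G; peptide=MPEGWG
pos 22: UGU -> C; peptide=MPEGWGC
pos 25: AUU -> I; peptide=MPEGWGCI
pos 28: UCA -> S; peptide=MPEGWGCIS
pos 31: GCA -> A; peptide=MPEGWGCISA
pos 34: ACC -> T; peptide=MPEGWGCISAT
pos 37: UCA -> S; peptide=MPEGWGCISATS
pos 40: UAA -> STOP

Answer: MPEGWGCISATS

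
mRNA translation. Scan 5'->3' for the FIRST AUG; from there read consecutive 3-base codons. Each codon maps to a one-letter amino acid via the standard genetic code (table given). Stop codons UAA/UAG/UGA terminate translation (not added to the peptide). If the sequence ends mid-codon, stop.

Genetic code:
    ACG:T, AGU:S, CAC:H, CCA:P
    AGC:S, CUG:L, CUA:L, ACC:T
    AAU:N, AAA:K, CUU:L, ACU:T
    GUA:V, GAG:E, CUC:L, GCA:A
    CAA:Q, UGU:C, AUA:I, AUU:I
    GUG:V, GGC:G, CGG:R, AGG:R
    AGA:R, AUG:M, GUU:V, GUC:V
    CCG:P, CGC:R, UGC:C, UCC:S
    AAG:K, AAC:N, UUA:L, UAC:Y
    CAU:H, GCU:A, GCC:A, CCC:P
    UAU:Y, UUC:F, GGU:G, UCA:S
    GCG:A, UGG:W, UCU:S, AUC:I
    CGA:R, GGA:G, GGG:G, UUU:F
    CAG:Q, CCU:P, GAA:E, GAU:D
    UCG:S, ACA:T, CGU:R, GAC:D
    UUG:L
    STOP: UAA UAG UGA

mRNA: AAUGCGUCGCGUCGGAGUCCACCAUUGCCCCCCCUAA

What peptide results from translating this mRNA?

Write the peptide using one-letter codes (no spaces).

Answer: MRRVGVHHCPP

Derivation:
start AUG at pos 1
pos 1: AUG -> M; peptide=M
pos 4: CGU -> R; peptide=MR
pos 7: CGC -> R; peptide=MRR
pos 10: GUC -> V; peptide=MRRV
pos 13: GGA -> G; peptide=MRRVG
pos 16: GUC -> V; peptide=MRRVGV
pos 19: CAC -> H; peptide=MRRVGVH
pos 22: CAU -> H; peptide=MRRVGVHH
pos 25: UGC -> C; peptide=MRRVGVHHC
pos 28: CCC -> P; peptide=MRRVGVHHCP
pos 31: CCC -> P; peptide=MRRVGVHHCPP
pos 34: UAA -> STOP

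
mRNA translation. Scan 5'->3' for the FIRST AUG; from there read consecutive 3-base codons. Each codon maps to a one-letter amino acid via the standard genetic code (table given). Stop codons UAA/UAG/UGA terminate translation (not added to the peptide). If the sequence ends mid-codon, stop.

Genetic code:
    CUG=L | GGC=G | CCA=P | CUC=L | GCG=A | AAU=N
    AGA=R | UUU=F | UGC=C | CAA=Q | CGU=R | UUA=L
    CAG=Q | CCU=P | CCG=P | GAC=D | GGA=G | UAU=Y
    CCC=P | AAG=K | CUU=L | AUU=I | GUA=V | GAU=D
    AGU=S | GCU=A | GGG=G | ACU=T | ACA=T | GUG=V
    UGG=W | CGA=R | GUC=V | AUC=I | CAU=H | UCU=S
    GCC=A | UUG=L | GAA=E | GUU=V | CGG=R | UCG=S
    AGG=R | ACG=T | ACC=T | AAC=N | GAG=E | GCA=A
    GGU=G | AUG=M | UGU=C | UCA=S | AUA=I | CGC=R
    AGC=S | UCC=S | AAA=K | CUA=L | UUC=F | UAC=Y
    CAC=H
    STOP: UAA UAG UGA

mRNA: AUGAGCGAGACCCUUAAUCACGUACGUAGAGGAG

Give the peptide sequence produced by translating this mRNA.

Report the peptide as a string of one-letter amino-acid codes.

start AUG at pos 0
pos 0: AUG -> M; peptide=M
pos 3: AGC -> S; peptide=MS
pos 6: GAG -> E; peptide=MSE
pos 9: ACC -> T; peptide=MSET
pos 12: CUU -> L; peptide=MSETL
pos 15: AAU -> N; peptide=MSETLN
pos 18: CAC -> H; peptide=MSETLNH
pos 21: GUA -> V; peptide=MSETLNHV
pos 24: CGU -> R; peptide=MSETLNHVR
pos 27: AGA -> R; peptide=MSETLNHVRR
pos 30: GGA -> G; peptide=MSETLNHVRRG
pos 33: only 1 nt remain (<3), stop (end of mRNA)

Answer: MSETLNHVRRG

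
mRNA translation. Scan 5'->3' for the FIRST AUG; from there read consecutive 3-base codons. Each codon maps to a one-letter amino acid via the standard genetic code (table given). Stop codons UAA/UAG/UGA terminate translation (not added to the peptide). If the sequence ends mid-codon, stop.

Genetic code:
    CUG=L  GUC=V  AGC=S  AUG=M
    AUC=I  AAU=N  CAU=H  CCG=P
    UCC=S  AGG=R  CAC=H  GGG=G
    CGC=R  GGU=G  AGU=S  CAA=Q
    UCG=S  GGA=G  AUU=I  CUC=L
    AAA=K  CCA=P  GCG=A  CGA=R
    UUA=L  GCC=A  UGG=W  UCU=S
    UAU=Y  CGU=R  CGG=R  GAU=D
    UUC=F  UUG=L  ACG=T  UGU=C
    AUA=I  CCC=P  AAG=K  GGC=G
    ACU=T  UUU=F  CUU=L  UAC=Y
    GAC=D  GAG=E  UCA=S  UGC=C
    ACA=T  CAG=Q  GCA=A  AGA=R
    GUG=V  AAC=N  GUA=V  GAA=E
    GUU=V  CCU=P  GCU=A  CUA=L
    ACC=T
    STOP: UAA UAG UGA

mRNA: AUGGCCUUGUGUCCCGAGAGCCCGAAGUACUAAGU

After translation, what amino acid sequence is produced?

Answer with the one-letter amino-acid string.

start AUG at pos 0
pos 0: AUG -> M; peptide=M
pos 3: GCC -> A; peptide=MA
pos 6: UUG -> L; peptide=MAL
pos 9: UGU -> C; peptide=MALC
pos 12: CCC -> P; peptide=MALCP
pos 15: GAG -> E; peptide=MALCPE
pos 18: AGC -> S; peptide=MALCPES
pos 21: CCG -> P; peptide=MALCPESP
pos 24: AAG -> K; peptide=MALCPESPK
pos 27: UAC -> Y; peptide=MALCPESPKY
pos 30: UAA -> STOP

Answer: MALCPESPKY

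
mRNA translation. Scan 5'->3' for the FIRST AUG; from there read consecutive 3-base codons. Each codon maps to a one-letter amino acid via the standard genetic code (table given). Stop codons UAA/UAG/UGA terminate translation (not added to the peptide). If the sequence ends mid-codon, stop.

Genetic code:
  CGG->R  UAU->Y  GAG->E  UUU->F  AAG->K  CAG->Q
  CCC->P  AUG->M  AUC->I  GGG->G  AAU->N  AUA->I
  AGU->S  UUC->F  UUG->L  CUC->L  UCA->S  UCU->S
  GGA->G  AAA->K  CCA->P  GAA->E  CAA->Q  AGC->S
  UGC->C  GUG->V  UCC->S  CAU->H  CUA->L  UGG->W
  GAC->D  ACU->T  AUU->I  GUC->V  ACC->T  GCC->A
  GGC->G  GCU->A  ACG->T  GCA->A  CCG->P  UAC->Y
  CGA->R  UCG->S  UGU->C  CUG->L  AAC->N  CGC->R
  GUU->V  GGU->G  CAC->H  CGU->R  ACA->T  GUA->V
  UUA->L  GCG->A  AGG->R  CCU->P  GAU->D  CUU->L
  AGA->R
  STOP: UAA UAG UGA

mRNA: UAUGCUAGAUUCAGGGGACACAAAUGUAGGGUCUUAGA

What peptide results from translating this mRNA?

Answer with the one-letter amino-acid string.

start AUG at pos 1
pos 1: AUG -> M; peptide=M
pos 4: CUA -> L; peptide=ML
pos 7: GAU -> D; peptide=MLD
pos 10: UCA -> S; peptide=MLDS
pos 13: GGG -> G; peptide=MLDSG
pos 16: GAC -> D; peptide=MLDSGD
pos 19: ACA -> T; peptide=MLDSGDT
pos 22: AAU -> N; peptide=MLDSGDTN
pos 25: GUA -> V; peptide=MLDSGDTNV
pos 28: GGG -> G; peptide=MLDSGDTNVG
pos 31: UCU -> S; peptide=MLDSGDTNVGS
pos 34: UAG -> STOP

Answer: MLDSGDTNVGS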